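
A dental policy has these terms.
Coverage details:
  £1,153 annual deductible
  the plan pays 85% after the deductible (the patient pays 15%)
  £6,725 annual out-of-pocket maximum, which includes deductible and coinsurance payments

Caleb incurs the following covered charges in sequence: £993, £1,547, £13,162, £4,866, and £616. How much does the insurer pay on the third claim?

£11,187.70

#1 (£993): entire amount goes to the deductible. Cost to patient: £993. OOP to date £993. Insurer: £993 − £993 = £0.
#2 (£1,547): £160 finishes the deductible; £1,387 goes to coinsurance; 15% of £1,387 = £208.05. Patient owes £368.05 (running OOP £1,361.05). Plan pays £1,547 − £368.05 = £1,178.95.
#3 (£13,162): 15% coinsurance on £13,162 = £1,974.30. Patient pays £1,974.30; OOP now £3,335.35. Insurer: £13,162 − £1,974.30 = £11,187.70.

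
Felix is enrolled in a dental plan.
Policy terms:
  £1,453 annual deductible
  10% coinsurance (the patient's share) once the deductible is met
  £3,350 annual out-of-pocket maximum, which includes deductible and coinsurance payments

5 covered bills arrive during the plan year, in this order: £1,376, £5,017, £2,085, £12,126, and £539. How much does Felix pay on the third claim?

Claim 1 — £1,376: fully absorbed by the deductible. Patient pays £1,376; OOP now £1,376.
Claim 2 — £5,017: deductible takes £77, £4,940 remains; patient's 10% is £494. Patient pays £571; OOP now £1,947.
Claim 3 — £2,085: deductible met; 10% of £2,085 = £208.50. Patient pays £208.50; OOP now £2,155.50.

£208.50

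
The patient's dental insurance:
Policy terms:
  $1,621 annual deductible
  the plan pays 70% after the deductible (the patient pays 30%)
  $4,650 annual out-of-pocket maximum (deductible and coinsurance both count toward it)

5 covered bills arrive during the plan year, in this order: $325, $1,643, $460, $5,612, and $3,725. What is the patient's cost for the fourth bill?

$1,683.60

Bill 1, $325: all of it applies to the deductible. Cost to patient: $325. OOP to date $325.
Bill 2, $1,643: deductible takes $1,296, $347 remains; coinsurance $347 × 30% = $104.10. Patient owes $1,400.10 (running OOP $1,725.10).
Bill 3, $460: deductible already satisfied, so patient's share is 30% × $460 = $138. Patient owes $138 (running OOP $1,863.10).
Bill 4, $5,612: deductible already satisfied, so patient's share is 30% × $5,612 = $1,683.60. Patient pays $1,683.60; OOP now $3,546.70.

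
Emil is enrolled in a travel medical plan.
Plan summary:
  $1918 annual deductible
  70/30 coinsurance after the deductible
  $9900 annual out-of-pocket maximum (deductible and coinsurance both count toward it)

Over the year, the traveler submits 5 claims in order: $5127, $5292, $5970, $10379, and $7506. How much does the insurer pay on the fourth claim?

$7265.30

#1 ($5127): deductible takes $1918, $3209 remains; traveler's 30% is $962.70. Traveler owes $2880.70 (running OOP $2880.70). Insurer: $5127 − $2880.70 = $2246.30.
#2 ($5292): 30% coinsurance on $5292 = $1587.60. Traveler pays $1587.60; OOP now $4468.30. Plan pays $5292 − $1587.60 = $3704.40.
#3 ($5970): deductible already satisfied, so traveler's share is 30% × $5970 = $1791. Traveler pays $1791; OOP now $6259.30. Plan pays $5970 − $1791 = $4179.
#4 ($10379): deductible already satisfied, so traveler's share is 30% × $10379 = $3113.70. Traveler owes $3113.70 (running OOP $9373). Plan pays $10379 − $3113.70 = $7265.30.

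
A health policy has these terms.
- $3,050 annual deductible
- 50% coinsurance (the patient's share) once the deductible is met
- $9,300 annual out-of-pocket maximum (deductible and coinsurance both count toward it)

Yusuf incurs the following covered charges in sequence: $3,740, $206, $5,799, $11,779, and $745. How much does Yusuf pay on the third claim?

#1 ($3,740): $3,050 finishes the deductible; $690 goes to coinsurance; coinsurance $690 × 50% = $345. Patient pays $3,395; OOP now $3,395.
#2 ($206): deductible met; 50% of $206 = $103. Patient owes $103 (running OOP $3,498).
#3 ($5,799): deductible met; 50% of $5,799 = $2,899.50. Patient pays $2,899.50; OOP now $6,397.50.

$2,899.50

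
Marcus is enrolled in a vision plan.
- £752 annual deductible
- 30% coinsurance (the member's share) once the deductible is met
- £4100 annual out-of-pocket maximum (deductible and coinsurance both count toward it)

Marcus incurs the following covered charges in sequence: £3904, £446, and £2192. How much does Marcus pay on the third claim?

£657.60

#1 (£3904): £752 to deductible, leaving £3152; member's 30% is £945.60. Member pays £1697.60; OOP now £1697.60.
#2 (£446): deductible already satisfied, so member's share is 30% × £446 = £133.80. Cost to member: £133.80. OOP to date £1831.40.
#3 (£2192): deductible already satisfied, so member's share is 30% × £2192 = £657.60. Member pays £657.60; OOP now £2489.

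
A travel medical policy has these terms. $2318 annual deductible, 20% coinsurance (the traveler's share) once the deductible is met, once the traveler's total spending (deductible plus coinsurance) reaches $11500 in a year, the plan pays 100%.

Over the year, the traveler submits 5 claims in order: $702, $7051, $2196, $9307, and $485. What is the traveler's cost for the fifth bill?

$97

#1 ($702): fully absorbed by the deductible. Traveler pays $702; OOP now $702.
#2 ($7051): $1616 to deductible, leaving $5435; coinsurance $5435 × 20% = $1087. Traveler owes $2703 (running OOP $3405).
#3 ($2196): 20% coinsurance on $2196 = $439.20. Traveler owes $439.20 (running OOP $3844.20).
#4 ($9307): deductible met; 20% of $9307 = $1861.40. Cost to traveler: $1861.40. OOP to date $5705.60.
#5 ($485): deductible met; 20% of $485 = $97. Cost to traveler: $97. OOP to date $5802.60.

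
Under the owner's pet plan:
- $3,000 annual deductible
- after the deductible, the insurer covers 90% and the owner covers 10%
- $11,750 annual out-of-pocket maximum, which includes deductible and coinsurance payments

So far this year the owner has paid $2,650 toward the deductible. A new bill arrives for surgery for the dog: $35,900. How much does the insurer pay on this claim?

$31,995

Deductible still to meet: $3,000 − $2,650 = $350.
The remaining $35,550 (= $35,900 − $350) moves to coinsurance.
10% of $35,550 = $3,555 falls to the owner.
So the owner owes $350 + $3,555 = $3,905 before any cap.
Year-to-date out-of-pocket becomes $2,650 + $3,905 = $6,555, still under the $11,750 maximum, so no cap applies.
The plan picks up $35,900 − $3,905 = $31,995.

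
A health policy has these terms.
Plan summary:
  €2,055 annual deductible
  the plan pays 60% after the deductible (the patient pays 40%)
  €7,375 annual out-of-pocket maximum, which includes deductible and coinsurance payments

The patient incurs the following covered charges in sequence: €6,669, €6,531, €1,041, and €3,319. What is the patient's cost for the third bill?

€416.40

#1 (€6,669): €2,055 finishes the deductible; €4,614 goes to coinsurance; coinsurance €4,614 × 40% = €1,845.60. Cost to patient: €3,900.60. OOP to date €3,900.60.
#2 (€6,531): deductible met; 40% of €6,531 = €2,612.40. Patient owes €2,612.40 (running OOP €6,513).
#3 (€1,041): deductible already satisfied, so patient's share is 40% × €1,041 = €416.40. Patient pays €416.40; OOP now €6,929.40.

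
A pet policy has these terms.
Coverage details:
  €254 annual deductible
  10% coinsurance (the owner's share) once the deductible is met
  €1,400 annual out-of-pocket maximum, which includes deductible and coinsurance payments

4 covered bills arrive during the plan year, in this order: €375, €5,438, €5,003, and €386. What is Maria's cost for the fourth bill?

€38.60

Claim 1 (€375): €254 finishes the deductible; €121 goes to coinsurance; 10% of €121 = €12.10. Cost to owner: €266.10. OOP to date €266.10.
Claim 2 (€5,438): deductible met; 10% of €5,438 = €543.80. Owner pays €543.80; OOP now €809.90.
Claim 3 (€5,003): 10% coinsurance on €5,003 = €500.30. Cost to owner: €500.30. OOP to date €1,310.20.
Claim 4 (€386): deductible already satisfied, so owner's share is 10% × €386 = €38.60. Owner owes €38.60 (running OOP €1,348.80).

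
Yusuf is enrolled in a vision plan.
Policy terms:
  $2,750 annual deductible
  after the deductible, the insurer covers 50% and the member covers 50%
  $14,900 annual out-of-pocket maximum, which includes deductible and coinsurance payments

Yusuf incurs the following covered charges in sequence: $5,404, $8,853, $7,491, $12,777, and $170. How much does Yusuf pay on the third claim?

Claim 1 — $5,404: deductible takes $2,750, $2,654 remains; coinsurance $2,654 × 50% = $1,327. Member pays $4,077; OOP now $4,077.
Claim 2 — $8,853: deductible already satisfied, so member's share is 50% × $8,853 = $4,426.50. Member owes $4,426.50 (running OOP $8,503.50).
Claim 3 — $7,491: deductible met; 50% of $7,491 = $3,745.50. Member owes $3,745.50 (running OOP $12,249).

$3,745.50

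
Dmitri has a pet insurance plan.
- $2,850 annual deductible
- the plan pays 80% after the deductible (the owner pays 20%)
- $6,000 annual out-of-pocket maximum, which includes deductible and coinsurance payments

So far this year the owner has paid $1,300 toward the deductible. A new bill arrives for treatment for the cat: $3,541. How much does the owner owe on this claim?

$1,948.20

Deductible still to meet: $2,850 − $1,300 = $1,550.
After the $1,550 deductible portion, $3,541 − $1,550 = $1,991 is subject to coinsurance.
20% of $1,991 = $398.20 falls to the owner.
So the owner owes $1,550 + $398.20 = $1,948.20 before any cap.
Cumulative spending $1,300 + $1,948.20 = $3,248.20 stays under the $6,000 maximum.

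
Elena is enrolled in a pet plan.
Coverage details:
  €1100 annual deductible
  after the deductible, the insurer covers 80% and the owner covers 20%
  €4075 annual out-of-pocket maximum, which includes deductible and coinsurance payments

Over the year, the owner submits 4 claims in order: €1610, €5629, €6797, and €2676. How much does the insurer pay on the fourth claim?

Claim 1 (€1610): €1100 to deductible, leaving €510; coinsurance €510 × 20% = €102. Cost to owner: €1202. OOP to date €1202. Plan pays €1610 − €1202 = €408.
Claim 2 (€5629): deductible already satisfied, so owner's share is 20% × €5629 = €1125.80. Cost to owner: €1125.80. OOP to date €2327.80. Insurer: €5629 − €1125.80 = €4503.20.
Claim 3 (€6797): 20% coinsurance on €6797 = €1359.40. Cost to owner: €1359.40. OOP to date €3687.20. Plan pays €6797 − €1359.40 = €5437.60.
Claim 4 (€2676): deductible met; 20% of €2676 = €535.20. OOP would hit €4222.40 > €4075, so the cap limits the owner to €4075 − €3687.20 = €387.80. Insurer: €2676 − €387.80 = €2288.20.

€2288.20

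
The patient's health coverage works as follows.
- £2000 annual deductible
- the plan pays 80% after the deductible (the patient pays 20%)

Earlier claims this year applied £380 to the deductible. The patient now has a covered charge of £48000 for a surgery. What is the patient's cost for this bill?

£10896

£380 of the £2000 deductible is already met, leaving £1620.
After the £1620 deductible portion, £48000 − £1620 = £46380 is subject to coinsurance.
Coinsurance: £46380 × 20% = £9276.
That puts the patient's cost at £1620 + £9276 = £10896.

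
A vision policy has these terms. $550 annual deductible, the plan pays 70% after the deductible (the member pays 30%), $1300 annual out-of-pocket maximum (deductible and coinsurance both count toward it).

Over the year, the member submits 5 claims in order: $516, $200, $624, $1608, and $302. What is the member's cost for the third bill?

Bill 1, $516: fully absorbed by the deductible. Member pays $516; OOP now $516.
Bill 2, $200: deductible takes $34, $166 remains; member's 30% is $49.80. Cost to member: $83.80. OOP to date $599.80.
Bill 3, $624: deductible already satisfied, so member's share is 30% × $624 = $187.20. Member owes $187.20 (running OOP $787).

$187.20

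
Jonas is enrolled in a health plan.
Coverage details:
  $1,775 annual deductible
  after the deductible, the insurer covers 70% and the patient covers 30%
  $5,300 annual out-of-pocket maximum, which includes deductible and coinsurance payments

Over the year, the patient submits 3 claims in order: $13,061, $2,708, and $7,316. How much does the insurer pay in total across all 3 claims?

$17,785

Bill 1, $13,061: $1,775 to deductible, leaving $11,286; patient's 30% is $3,385.80. Patient owes $5,160.80 (running OOP $5,160.80). Insurer: $13,061 − $5,160.80 = $7,900.20.
Bill 2, $2,708: 30% coinsurance on $2,708 = $812.40. OOP would hit $5,973.20 > $5,300, so the cap limits the patient to $5,300 − $5,160.80 = $139.20. Plan pays $2,708 − $139.20 = $2,568.80.
Bill 3, $7,316: deductible met; 30% of $7,316 = $2,194.80. Adding that to $5,300 gives $7,494.80, past the $5,300 cap; patient pays only $5,300 − $5,300 = $0. Plan pays $7,316 − $0 = $7,316.
Insurer total = bills − patient's total = $23,085 − $5,300 = $17,785.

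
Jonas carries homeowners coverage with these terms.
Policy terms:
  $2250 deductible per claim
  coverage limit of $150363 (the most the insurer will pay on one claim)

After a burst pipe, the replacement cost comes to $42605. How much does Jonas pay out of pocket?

$2250

Less the $2250 deductible: $42605 − $2250 = $40355.
That's under the $150363 cap, so the insurer reimburses the full $40355.
Out of pocket: $42605 − $40355 = $2250.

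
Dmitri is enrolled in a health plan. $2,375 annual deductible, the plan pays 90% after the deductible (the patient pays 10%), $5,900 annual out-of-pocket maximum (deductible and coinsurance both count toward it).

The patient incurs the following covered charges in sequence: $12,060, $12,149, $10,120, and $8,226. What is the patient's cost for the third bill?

Claim 1 ($12,060): deductible takes $2,375, $9,685 remains; 10% of $9,685 = $968.50. Patient pays $3,343.50; OOP now $3,343.50.
Claim 2 ($12,149): deductible met; 10% of $12,149 = $1,214.90. Patient owes $1,214.90 (running OOP $4,558.40).
Claim 3 ($10,120): deductible met; 10% of $10,120 = $1,012. Cost to patient: $1,012. OOP to date $5,570.40.

$1,012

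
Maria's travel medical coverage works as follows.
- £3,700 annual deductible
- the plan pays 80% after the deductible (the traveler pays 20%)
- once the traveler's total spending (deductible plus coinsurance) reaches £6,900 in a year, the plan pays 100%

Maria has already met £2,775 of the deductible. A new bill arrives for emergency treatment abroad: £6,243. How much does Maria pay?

Deductible still to meet: £3,700 − £2,775 = £925.
That leaves £6,243 − £925 = £5,318 for coinsurance.
Coinsurance: £5,318 × 20% = £1,063.60.
So the traveler owes £925 + £1,063.60 = £1,988.60 before any cap.
Year-to-date out-of-pocket becomes £2,775 + £1,988.60 = £4,763.60, still under the £6,900 maximum, so no cap applies.

£1,988.60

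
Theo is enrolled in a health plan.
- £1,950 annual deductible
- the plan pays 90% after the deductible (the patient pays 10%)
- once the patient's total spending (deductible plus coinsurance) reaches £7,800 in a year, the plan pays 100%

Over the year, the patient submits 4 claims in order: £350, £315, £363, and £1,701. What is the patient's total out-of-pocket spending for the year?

£2,027.90

#1 (£350): entire amount goes to the deductible. Cost to patient: £350. OOP to date £350.
#2 (£315): fully absorbed by the deductible. Patient owes £315 (running OOP £665).
#3 (£363): entire amount goes to the deductible. Patient owes £363 (running OOP £1,028).
#4 (£1,701): £922 finishes the deductible; £779 goes to coinsurance; 10% of £779 = £77.90. Patient owes £999.90 (running OOP £2,027.90).
Total paid by the patient: £350 + £315 + £363 + £999.90 = £2,027.90.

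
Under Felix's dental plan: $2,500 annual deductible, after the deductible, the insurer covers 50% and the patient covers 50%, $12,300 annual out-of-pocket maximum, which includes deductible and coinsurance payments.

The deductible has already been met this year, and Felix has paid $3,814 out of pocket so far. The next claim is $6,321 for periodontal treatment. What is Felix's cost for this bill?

The deductible is already satisfied, so the full bill goes to coinsurance.
Patient's 50% share of $6,321 is $3,160.50.
Year-to-date out-of-pocket becomes $3,814 + $3,160.50 = $6,974.50, still under the $12,300 maximum, so no cap applies.

$3,160.50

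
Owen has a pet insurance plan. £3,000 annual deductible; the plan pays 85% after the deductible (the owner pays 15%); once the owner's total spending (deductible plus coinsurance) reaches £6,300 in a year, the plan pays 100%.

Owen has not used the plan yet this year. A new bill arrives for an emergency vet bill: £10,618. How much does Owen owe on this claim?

£4,142.70

Nothing has been paid toward the £3,000 deductible, so the first £3,000 of this charge is applied there.
That leaves £10,618 − £3,000 = £7,618 for coinsurance.
Coinsurance: £7,618 × 15% = £1,142.70.
So the owner owes £3,000 + £1,142.70 = £4,142.70 before any cap.
Cumulative spending £0 + £4,142.70 = £4,142.70 stays under the £6,300 maximum.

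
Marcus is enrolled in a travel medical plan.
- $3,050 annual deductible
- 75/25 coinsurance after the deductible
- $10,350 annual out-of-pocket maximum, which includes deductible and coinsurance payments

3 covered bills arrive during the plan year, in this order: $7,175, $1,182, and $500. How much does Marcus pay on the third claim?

$125

#1 ($7,175): $3,050 to deductible, leaving $4,125; traveler's 25% is $1,031.25. Cost to traveler: $4,081.25. OOP to date $4,081.25.
#2 ($1,182): deductible already satisfied, so traveler's share is 25% × $1,182 = $295.50. Traveler owes $295.50 (running OOP $4,376.75).
#3 ($500): deductible already satisfied, so traveler's share is 25% × $500 = $125. Traveler pays $125; OOP now $4,501.75.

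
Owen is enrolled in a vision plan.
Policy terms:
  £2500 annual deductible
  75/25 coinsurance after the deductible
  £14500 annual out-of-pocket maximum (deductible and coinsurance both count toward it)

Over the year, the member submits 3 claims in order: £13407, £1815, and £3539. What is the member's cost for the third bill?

£884.75

Claim 1 (£13407): £2500 to deductible, leaving £10907; member's 25% is £2726.75. Cost to member: £5226.75. OOP to date £5226.75.
Claim 2 (£1815): deductible already satisfied, so member's share is 25% × £1815 = £453.75. Member owes £453.75 (running OOP £5680.50).
Claim 3 (£3539): deductible already satisfied, so member's share is 25% × £3539 = £884.75. Member pays £884.75; OOP now £6565.25.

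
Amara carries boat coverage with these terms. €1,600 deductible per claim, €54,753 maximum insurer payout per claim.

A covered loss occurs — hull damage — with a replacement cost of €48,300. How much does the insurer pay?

€46,700

Less the €1,600 deductible: €48,300 − €1,600 = €46,700.
That's under the €54,753 cap, so the insurer reimburses the full €46,700.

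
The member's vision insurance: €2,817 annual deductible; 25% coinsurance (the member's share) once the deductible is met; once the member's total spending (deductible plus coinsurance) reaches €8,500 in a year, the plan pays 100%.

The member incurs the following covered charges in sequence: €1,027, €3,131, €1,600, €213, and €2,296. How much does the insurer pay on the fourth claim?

€159.75

Claim 1 — €1,027: fully absorbed by the deductible. Cost to member: €1,027. OOP to date €1,027. Plan pays €1,027 − €1,027 = €0.
Claim 2 — €3,131: deductible takes €1,790, €1,341 remains; coinsurance €1,341 × 25% = €335.25. Member owes €2,125.25 (running OOP €3,152.25). Plan pays €3,131 − €2,125.25 = €1,005.75.
Claim 3 — €1,600: deductible already satisfied, so member's share is 25% × €1,600 = €400. Member owes €400 (running OOP €3,552.25). Plan pays €1,600 − €400 = €1,200.
Claim 4 — €213: deductible already satisfied, so member's share is 25% × €213 = €53.25. Member owes €53.25 (running OOP €3,605.50). Insurer: €213 − €53.25 = €159.75.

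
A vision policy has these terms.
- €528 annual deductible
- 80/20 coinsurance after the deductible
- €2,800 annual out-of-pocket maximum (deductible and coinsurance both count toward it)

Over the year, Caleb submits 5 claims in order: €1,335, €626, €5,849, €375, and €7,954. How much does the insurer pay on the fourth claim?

Claim 1 — €1,335: €528 finishes the deductible; €807 goes to coinsurance; 20% of €807 = €161.40. Member pays €689.40; OOP now €689.40. Insurer: €1,335 − €689.40 = €645.60.
Claim 2 — €626: deductible already satisfied, so member's share is 20% × €626 = €125.20. Cost to member: €125.20. OOP to date €814.60. Plan pays €626 − €125.20 = €500.80.
Claim 3 — €5,849: deductible met; 20% of €5,849 = €1,169.80. Cost to member: €1,169.80. OOP to date €1,984.40. Plan pays €5,849 − €1,169.80 = €4,679.20.
Claim 4 — €375: deductible already satisfied, so member's share is 20% × €375 = €75. Cost to member: €75. OOP to date €2,059.40. Insurer: €375 − €75 = €300.

€300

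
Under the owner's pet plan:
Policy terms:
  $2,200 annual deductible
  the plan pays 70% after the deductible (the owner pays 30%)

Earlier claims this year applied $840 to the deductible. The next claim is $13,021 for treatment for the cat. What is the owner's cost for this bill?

Remaining deductible: $2,200 − $840 = $1,360.
That leaves $13,021 − $1,360 = $11,661 for coinsurance.
Coinsurance: $11,661 × 30% = $3,498.30.
That puts the owner's cost at $1,360 + $3,498.30 = $4,858.30.

$4,858.30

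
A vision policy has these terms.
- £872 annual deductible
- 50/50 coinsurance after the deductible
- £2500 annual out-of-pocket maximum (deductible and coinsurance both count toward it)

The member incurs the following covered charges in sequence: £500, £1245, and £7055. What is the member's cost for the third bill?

£1191.50

Bill 1, £500: fully absorbed by the deductible. Member owes £500 (running OOP £500).
Bill 2, £1245: £372 to deductible, leaving £873; coinsurance £873 × 50% = £436.50. Member owes £808.50 (running OOP £1308.50).
Bill 3, £7055: deductible already satisfied, so member's share is 50% × £7055 = £3527.50. That would push OOP to £4836, over the £2500 cap, so member pays £2500 − £1308.50 = £1191.50.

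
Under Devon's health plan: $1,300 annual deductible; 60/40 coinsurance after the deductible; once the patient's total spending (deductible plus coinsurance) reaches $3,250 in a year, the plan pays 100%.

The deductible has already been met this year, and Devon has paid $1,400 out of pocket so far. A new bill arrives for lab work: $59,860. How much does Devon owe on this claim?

The deductible is already satisfied, so the full bill goes to coinsurance.
Coinsurance: $59,860 × 40% = $23,944.
That would bring total out-of-pocket to $25,344, past the $3,250 cap. The patient is capped at $3,250 − $1,400 = $1,850 on this claim.

$1,850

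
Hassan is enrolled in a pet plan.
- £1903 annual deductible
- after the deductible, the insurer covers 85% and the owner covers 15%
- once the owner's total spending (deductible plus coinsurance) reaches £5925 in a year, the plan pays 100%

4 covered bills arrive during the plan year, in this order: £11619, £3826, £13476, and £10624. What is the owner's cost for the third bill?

£1990.70

#1 (£11619): £1903 finishes the deductible; £9716 goes to coinsurance; coinsurance £9716 × 15% = £1457.40. Owner owes £3360.40 (running OOP £3360.40).
#2 (£3826): deductible already satisfied, so owner's share is 15% × £3826 = £573.90. Owner pays £573.90; OOP now £3934.30.
#3 (£13476): deductible met; 15% of £13476 = £2021.40. OOP would hit £5955.70 > £5925, so the cap limits the owner to £5925 − £3934.30 = £1990.70.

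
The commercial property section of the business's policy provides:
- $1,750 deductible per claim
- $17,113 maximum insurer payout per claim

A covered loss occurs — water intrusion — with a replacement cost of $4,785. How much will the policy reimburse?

$3,035

Subtract the deductible: $4,785 − $1,750 = $3,035.
$3,035 is within the $17,113 limit, so the insurer pays $3,035.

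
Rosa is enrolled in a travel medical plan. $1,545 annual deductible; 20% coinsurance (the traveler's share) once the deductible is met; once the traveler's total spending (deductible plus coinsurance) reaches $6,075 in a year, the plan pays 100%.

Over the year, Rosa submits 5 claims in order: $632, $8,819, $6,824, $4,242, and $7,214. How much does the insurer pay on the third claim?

$5,459.20

Claim 1 ($632): fully absorbed by the deductible. Cost to traveler: $632. OOP to date $632. Plan pays $632 − $632 = $0.
Claim 2 ($8,819): $913 finishes the deductible; $7,906 goes to coinsurance; 20% of $7,906 = $1,581.20. Traveler owes $2,494.20 (running OOP $3,126.20). Insurer: $8,819 − $2,494.20 = $6,324.80.
Claim 3 ($6,824): deductible already satisfied, so traveler's share is 20% × $6,824 = $1,364.80. Traveler owes $1,364.80 (running OOP $4,491). Insurer: $6,824 − $1,364.80 = $5,459.20.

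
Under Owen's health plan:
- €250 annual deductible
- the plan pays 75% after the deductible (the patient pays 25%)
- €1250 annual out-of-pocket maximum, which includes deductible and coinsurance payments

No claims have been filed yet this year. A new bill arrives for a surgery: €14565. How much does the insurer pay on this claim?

Nothing has been paid toward the €250 deductible, so the first €250 of this charge is applied there.
After the €250 deductible portion, €14565 − €250 = €14315 is subject to coinsurance.
Coinsurance: €14315 × 25% = €3578.75.
That puts the patient's cost at €250 + €3578.75 = €3828.75 before any cap.
Adding €3828.75 to the €0 already spent would give €3828.75, which exceeds the €1250 cap; the patient pays just €1250 − €0 = €1250.
The plan picks up €14565 − €1250 = €13315.

€13315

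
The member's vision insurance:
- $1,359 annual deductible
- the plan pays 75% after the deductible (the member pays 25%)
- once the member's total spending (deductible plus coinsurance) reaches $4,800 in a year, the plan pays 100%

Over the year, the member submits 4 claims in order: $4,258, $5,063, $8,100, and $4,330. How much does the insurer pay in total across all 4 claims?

$16,951

Claim 1 ($4,258): $1,359 to deductible, leaving $2,899; member's 25% is $724.75. Cost to member: $2,083.75. OOP to date $2,083.75. Plan pays $4,258 − $2,083.75 = $2,174.25.
Claim 2 ($5,063): 25% coinsurance on $5,063 = $1,265.75. Member owes $1,265.75 (running OOP $3,349.50). Insurer: $5,063 − $1,265.75 = $3,797.25.
Claim 3 ($8,100): deductible already satisfied, so member's share is 25% × $8,100 = $2,025. That would push OOP to $5,374.50, over the $4,800 cap, so member pays $4,800 − $3,349.50 = $1,450.50. Insurer: $8,100 − $1,450.50 = $6,649.50.
Claim 4 ($4,330): deductible already satisfied, so member's share is 25% × $4,330 = $1,082.50. Adding that to $4,800 gives $5,882.50, past the $4,800 cap; member pays only $4,800 − $4,800 = $0. Insurer: $4,330 − $0 = $4,330.
Insurer total = bills − member's total = $21,751 − $4,800 = $16,951.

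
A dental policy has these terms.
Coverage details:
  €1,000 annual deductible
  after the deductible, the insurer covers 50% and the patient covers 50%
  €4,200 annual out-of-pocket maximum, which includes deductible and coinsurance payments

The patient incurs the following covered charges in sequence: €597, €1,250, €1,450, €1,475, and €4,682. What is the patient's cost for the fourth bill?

Bill 1, €597: all of it applies to the deductible. Cost to patient: €597. OOP to date €597.
Bill 2, €1,250: deductible takes €403, €847 remains; 50% of €847 = €423.50. Cost to patient: €826.50. OOP to date €1,423.50.
Bill 3, €1,450: deductible already satisfied, so patient's share is 50% × €1,450 = €725. Patient pays €725; OOP now €2,148.50.
Bill 4, €1,475: deductible already satisfied, so patient's share is 50% × €1,475 = €737.50. Patient pays €737.50; OOP now €2,886.

€737.50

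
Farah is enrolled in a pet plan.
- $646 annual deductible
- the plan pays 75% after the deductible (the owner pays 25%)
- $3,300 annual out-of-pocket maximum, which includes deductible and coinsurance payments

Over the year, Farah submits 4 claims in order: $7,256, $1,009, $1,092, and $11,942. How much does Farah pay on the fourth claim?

Claim 1 ($7,256): $646 to deductible, leaving $6,610; 25% of $6,610 = $1,652.50. Owner pays $2,298.50; OOP now $2,298.50.
Claim 2 ($1,009): 25% coinsurance on $1,009 = $252.25. Owner owes $252.25 (running OOP $2,550.75).
Claim 3 ($1,092): 25% coinsurance on $1,092 = $273. Owner pays $273; OOP now $2,823.75.
Claim 4 ($11,942): 25% coinsurance on $11,942 = $2,985.50. OOP would hit $5,809.25 > $3,300, so the cap limits the owner to $3,300 − $2,823.75 = $476.25.

$476.25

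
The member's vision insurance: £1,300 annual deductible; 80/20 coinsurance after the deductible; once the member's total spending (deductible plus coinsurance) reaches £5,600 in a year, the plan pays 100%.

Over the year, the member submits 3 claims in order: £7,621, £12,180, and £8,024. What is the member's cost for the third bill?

Claim 1 — £7,621: £1,300 to deductible, leaving £6,321; coinsurance £6,321 × 20% = £1,264.20. Member pays £2,564.20; OOP now £2,564.20.
Claim 2 — £12,180: deductible met; 20% of £12,180 = £2,436. Member owes £2,436 (running OOP £5,000.20).
Claim 3 — £8,024: deductible met; 20% of £8,024 = £1,604.80. OOP would hit £6,605 > £5,600, so the cap limits the member to £5,600 − £5,000.20 = £599.80.

£599.80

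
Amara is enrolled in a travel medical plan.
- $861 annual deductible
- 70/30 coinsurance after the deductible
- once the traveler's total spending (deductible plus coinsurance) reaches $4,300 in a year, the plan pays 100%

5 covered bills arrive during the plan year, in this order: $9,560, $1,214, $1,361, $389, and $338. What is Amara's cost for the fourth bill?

Bill 1, $9,560: deductible takes $861, $8,699 remains; traveler's 30% is $2,609.70. Cost to traveler: $3,470.70. OOP to date $3,470.70.
Bill 2, $1,214: deductible met; 30% of $1,214 = $364.20. Cost to traveler: $364.20. OOP to date $3,834.90.
Bill 3, $1,361: deductible met; 30% of $1,361 = $408.30. Cost to traveler: $408.30. OOP to date $4,243.20.
Bill 4, $389: deductible met; 30% of $389 = $116.70. Adding that to $4,243.20 gives $4,359.90, past the $4,300 cap; traveler pays only $4,300 − $4,243.20 = $56.80.

$56.80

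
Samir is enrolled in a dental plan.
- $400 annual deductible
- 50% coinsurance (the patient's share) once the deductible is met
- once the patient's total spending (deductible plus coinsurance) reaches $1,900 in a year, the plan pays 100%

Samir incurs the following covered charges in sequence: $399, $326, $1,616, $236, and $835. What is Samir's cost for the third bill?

$808

Claim 1 ($399): entire amount goes to the deductible. Patient pays $399; OOP now $399.
Claim 2 ($326): deductible takes $1, $325 remains; coinsurance $325 × 50% = $162.50. Patient owes $163.50 (running OOP $562.50).
Claim 3 ($1,616): 50% coinsurance on $1,616 = $808. Patient pays $808; OOP now $1,370.50.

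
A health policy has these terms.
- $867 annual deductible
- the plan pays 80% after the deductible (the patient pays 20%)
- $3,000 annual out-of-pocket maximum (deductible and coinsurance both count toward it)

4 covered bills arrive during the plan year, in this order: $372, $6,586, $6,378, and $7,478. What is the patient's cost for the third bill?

$914.80

Claim 1 ($372): fully absorbed by the deductible. Patient pays $372; OOP now $372.
Claim 2 ($6,586): deductible takes $495, $6,091 remains; coinsurance $6,091 × 20% = $1,218.20. Cost to patient: $1,713.20. OOP to date $2,085.20.
Claim 3 ($6,378): deductible already satisfied, so patient's share is 20% × $6,378 = $1,275.60. That would push OOP to $3,360.80, over the $3,000 cap, so patient pays $3,000 − $2,085.20 = $914.80.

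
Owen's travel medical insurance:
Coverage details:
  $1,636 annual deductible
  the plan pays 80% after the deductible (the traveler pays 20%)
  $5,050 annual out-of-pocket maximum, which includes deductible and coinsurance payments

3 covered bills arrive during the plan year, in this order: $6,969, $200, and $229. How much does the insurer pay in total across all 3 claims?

#1 ($6,969): $1,636 finishes the deductible; $5,333 goes to coinsurance; 20% of $5,333 = $1,066.60. Cost to traveler: $2,702.60. OOP to date $2,702.60. Plan pays $6,969 − $2,702.60 = $4,266.40.
#2 ($200): deductible already satisfied, so traveler's share is 20% × $200 = $40. Cost to traveler: $40. OOP to date $2,742.60. Plan pays $200 − $40 = $160.
#3 ($229): deductible already satisfied, so traveler's share is 20% × $229 = $45.80. Cost to traveler: $45.80. OOP to date $2,788.40. Insurer: $229 − $45.80 = $183.20.
Insurer total: $4,266.40 + $160 + $183.20 = $4,609.60.

$4,609.60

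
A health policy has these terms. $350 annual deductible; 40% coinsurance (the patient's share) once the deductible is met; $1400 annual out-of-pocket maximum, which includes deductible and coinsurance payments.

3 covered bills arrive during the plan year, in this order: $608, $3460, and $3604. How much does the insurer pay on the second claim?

Claim 1 ($608): $350 to deductible, leaving $258; coinsurance $258 × 40% = $103.20. Patient owes $453.20 (running OOP $453.20). Insurer: $608 − $453.20 = $154.80.
Claim 2 ($3460): deductible already satisfied, so patient's share is 40% × $3460 = $1384. That would push OOP to $1837.20, over the $1400 cap, so patient pays $1400 − $453.20 = $946.80. Insurer: $3460 − $946.80 = $2513.20.

$2513.20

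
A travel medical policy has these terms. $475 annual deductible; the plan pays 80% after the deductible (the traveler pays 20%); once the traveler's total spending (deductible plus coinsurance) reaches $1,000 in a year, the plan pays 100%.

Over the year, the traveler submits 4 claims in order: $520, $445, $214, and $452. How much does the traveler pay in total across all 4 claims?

$706.20

Claim 1 — $520: $475 to deductible, leaving $45; coinsurance $45 × 20% = $9. Cost to traveler: $484. OOP to date $484.
Claim 2 — $445: deductible met; 20% of $445 = $89. Traveler pays $89; OOP now $573.
Claim 3 — $214: 20% coinsurance on $214 = $42.80. Traveler pays $42.80; OOP now $615.80.
Claim 4 — $452: 20% coinsurance on $452 = $90.40. Traveler owes $90.40 (running OOP $706.20).
Summing the traveler's payments: $484 + $89 + $42.80 + $90.40 = $706.20.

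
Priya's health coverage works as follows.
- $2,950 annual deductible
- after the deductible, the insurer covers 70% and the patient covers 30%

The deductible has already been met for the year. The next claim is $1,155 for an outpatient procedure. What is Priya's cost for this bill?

$346.50

With the deductible met, the entire $1,155 is subject to coinsurance.
Coinsurance: $1,155 × 30% = $346.50.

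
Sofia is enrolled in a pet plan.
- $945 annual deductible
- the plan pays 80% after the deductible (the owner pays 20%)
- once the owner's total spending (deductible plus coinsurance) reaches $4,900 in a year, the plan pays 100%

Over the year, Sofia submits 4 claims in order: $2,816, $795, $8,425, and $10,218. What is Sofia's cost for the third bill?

Claim 1 ($2,816): $945 finishes the deductible; $1,871 goes to coinsurance; coinsurance $1,871 × 20% = $374.20. Cost to owner: $1,319.20. OOP to date $1,319.20.
Claim 2 ($795): deductible already satisfied, so owner's share is 20% × $795 = $159. Owner pays $159; OOP now $1,478.20.
Claim 3 ($8,425): deductible met; 20% of $8,425 = $1,685. Cost to owner: $1,685. OOP to date $3,163.20.

$1,685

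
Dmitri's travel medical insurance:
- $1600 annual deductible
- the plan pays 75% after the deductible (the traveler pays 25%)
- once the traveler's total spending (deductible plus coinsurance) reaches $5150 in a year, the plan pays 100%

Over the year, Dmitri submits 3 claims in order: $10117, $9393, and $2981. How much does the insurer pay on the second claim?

$7972.25

Claim 1 ($10117): $1600 finishes the deductible; $8517 goes to coinsurance; 25% of $8517 = $2129.25. Traveler owes $3729.25 (running OOP $3729.25). Plan pays $10117 − $3729.25 = $6387.75.
Claim 2 ($9393): deductible already satisfied, so traveler's share is 25% × $9393 = $2348.25. That would push OOP to $6077.50, over the $5150 cap, so traveler pays $5150 − $3729.25 = $1420.75. Plan pays $9393 − $1420.75 = $7972.25.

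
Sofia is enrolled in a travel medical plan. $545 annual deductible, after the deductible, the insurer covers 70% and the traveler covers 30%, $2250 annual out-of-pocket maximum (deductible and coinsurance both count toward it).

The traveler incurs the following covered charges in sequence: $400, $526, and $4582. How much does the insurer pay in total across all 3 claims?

$3474.10

#1 ($400): entire amount goes to the deductible. Traveler owes $400 (running OOP $400). Plan pays $400 − $400 = $0.
#2 ($526): $145 finishes the deductible; $381 goes to coinsurance; coinsurance $381 × 30% = $114.30. Traveler owes $259.30 (running OOP $659.30). Insurer: $526 − $259.30 = $266.70.
#3 ($4582): deductible met; 30% of $4582 = $1374.60. Traveler pays $1374.60; OOP now $2033.90. Insurer: $4582 − $1374.60 = $3207.40.
Insurer total: $0 + $266.70 + $3207.40 = $3474.10.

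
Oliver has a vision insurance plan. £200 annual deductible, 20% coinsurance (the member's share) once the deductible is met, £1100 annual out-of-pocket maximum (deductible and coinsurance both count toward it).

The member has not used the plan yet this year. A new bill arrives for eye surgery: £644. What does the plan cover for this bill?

Deductible not yet touched, so the first £200 of the bill goes to the deductible.
That leaves £644 − £200 = £444 for coinsurance.
Coinsurance: £444 × 20% = £88.80.
That puts the member's cost at £200 + £88.80 = £288.80 before any cap.
Cumulative spending £0 + £288.80 = £288.80 stays under the £1100 maximum.
The insurer covers the remainder: £644 − £288.80 = £355.20.

£355.20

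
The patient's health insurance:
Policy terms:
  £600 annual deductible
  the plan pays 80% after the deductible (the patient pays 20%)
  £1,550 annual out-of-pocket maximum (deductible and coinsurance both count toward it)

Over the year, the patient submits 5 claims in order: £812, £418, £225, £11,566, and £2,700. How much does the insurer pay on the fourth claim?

Claim 1 (£812): £600 to deductible, leaving £212; 20% of £212 = £42.40. Patient pays £642.40; OOP now £642.40. Plan pays £812 − £642.40 = £169.60.
Claim 2 (£418): 20% coinsurance on £418 = £83.60. Patient owes £83.60 (running OOP £726). Insurer: £418 − £83.60 = £334.40.
Claim 3 (£225): deductible already satisfied, so patient's share is 20% × £225 = £45. Patient owes £45 (running OOP £771). Insurer: £225 − £45 = £180.
Claim 4 (£11,566): deductible met; 20% of £11,566 = £2,313.20. Adding that to £771 gives £3,084.20, past the £1,550 cap; patient pays only £1,550 − £771 = £779. Insurer: £11,566 − £779 = £10,787.

£10,787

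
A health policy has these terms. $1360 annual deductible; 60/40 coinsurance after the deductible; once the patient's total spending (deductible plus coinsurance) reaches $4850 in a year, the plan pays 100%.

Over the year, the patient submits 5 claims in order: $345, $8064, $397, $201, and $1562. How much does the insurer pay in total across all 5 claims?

Claim 1 — $345: fully absorbed by the deductible. Cost to patient: $345. OOP to date $345. Insurer: $345 − $345 = $0.
Claim 2 — $8064: deductible takes $1015, $7049 remains; 40% of $7049 = $2819.60. Patient pays $3834.60; OOP now $4179.60. Plan pays $8064 − $3834.60 = $4229.40.
Claim 3 — $397: 40% coinsurance on $397 = $158.80. Cost to patient: $158.80. OOP to date $4338.40. Plan pays $397 − $158.80 = $238.20.
Claim 4 — $201: deductible already satisfied, so patient's share is 40% × $201 = $80.40. Cost to patient: $80.40. OOP to date $4418.80. Plan pays $201 − $80.40 = $120.60.
Claim 5 — $1562: 40% coinsurance on $1562 = $624.80. Adding that to $4418.80 gives $5043.60, past the $4850 cap; patient pays only $4850 − $4418.80 = $431.20. Insurer: $1562 − $431.20 = $1130.80.
Insurer total: $0 + $4229.40 + $238.20 + $120.60 + $1130.80 = $5719.

$5719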